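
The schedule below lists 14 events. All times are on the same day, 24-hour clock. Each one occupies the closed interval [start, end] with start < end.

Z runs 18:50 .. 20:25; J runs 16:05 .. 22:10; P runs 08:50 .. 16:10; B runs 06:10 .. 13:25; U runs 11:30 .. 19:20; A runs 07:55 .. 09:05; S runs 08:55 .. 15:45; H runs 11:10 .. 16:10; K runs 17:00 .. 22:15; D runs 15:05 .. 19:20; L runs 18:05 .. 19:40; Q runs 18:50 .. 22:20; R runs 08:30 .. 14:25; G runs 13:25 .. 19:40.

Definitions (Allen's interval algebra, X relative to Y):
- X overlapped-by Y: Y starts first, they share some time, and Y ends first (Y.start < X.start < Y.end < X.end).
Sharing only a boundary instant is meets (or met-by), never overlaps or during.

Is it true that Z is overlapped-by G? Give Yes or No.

Z = [18:50, 20:25], G = [13:25, 19:40].
Actual relation of Z to G: overlapped-by.
Asked whether 'overlapped-by' holds → Yes.

Yes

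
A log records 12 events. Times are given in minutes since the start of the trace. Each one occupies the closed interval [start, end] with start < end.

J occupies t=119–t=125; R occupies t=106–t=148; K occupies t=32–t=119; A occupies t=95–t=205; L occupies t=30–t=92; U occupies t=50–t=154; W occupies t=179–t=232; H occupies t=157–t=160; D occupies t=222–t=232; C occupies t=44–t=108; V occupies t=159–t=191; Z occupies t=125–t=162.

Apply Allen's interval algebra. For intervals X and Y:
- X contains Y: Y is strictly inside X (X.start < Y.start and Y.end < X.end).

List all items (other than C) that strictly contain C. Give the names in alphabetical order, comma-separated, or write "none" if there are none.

K

Target C = [t=44, t=108].
A [t=95, t=205] → overlapped-by → no.
D [t=222, t=232] → after → no.
H [t=157, t=160] → after → no.
J [t=119, t=125] → after → no.
K [t=32, t=119] → contains → yes.
L [t=30, t=92] → overlaps → no.
R [t=106, t=148] → overlapped-by → no.
U [t=50, t=154] → overlapped-by → no.
V [t=159, t=191] → after → no.
W [t=179, t=232] → after → no.
Z [t=125, t=162] → after → no.
Result: K.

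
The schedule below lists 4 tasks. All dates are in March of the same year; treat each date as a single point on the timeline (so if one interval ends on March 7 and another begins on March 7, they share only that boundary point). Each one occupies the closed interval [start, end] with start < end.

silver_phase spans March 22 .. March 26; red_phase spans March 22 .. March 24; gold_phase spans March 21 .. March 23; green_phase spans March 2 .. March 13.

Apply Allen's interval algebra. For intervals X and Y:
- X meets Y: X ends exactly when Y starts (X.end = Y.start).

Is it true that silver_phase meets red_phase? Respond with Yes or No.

silver_phase = [March 22, March 26], red_phase = [March 22, March 24].
Actual relation of silver_phase to red_phase: started-by.
Asked whether 'meets' holds → No.

No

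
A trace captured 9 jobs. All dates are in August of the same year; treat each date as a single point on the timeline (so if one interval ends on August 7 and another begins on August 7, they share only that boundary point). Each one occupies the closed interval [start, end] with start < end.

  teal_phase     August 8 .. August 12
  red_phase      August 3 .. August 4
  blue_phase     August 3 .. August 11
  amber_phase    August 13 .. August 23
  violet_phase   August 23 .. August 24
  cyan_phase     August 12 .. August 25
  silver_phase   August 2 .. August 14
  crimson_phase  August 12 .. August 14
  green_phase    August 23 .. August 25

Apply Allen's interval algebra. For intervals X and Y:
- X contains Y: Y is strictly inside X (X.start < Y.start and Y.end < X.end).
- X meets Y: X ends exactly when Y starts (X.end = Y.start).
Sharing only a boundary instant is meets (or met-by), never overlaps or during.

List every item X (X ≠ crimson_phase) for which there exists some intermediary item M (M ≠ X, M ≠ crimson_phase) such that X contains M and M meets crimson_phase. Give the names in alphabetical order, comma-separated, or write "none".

Target crimson_phase = [August 12, August 14].
Intermediaries M with M meets crimson_phase: teal_phase.
Via teal_phase — items with X contains teal_phase: silver_phase.
Union: silver_phase.

silver_phase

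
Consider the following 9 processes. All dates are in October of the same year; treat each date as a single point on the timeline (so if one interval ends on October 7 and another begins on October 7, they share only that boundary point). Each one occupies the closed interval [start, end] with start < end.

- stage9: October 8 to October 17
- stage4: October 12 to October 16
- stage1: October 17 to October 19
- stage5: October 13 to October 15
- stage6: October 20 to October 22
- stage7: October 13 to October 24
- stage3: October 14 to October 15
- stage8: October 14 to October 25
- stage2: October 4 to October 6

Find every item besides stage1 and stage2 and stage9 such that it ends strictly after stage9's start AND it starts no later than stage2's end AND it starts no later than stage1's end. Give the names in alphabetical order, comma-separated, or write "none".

none

Conditions: its end is strictly after stage9's start (X.end > October 8) AND its start is no later than stage2's end (X.start <= October 6) AND its start is no later than stage1's end (X.start <= October 19).
stage3: end October 15 > October 8? ✓; start October 14 <= October 6? ✗; start October 14 <= October 19? ✓ → no.
stage4: end October 16 > October 8? ✓; start October 12 <= October 6? ✗; start October 12 <= October 19? ✓ → no.
stage5: end October 15 > October 8? ✓; start October 13 <= October 6? ✗; start October 13 <= October 19? ✓ → no.
stage6: end October 22 > October 8? ✓; start October 20 <= October 6? ✗; start October 20 <= October 19? ✗ → no.
stage7: end October 24 > October 8? ✓; start October 13 <= October 6? ✗; start October 13 <= October 19? ✓ → no.
stage8: end October 25 > October 8? ✓; start October 14 <= October 6? ✗; start October 14 <= October 19? ✓ → no.
Result: none.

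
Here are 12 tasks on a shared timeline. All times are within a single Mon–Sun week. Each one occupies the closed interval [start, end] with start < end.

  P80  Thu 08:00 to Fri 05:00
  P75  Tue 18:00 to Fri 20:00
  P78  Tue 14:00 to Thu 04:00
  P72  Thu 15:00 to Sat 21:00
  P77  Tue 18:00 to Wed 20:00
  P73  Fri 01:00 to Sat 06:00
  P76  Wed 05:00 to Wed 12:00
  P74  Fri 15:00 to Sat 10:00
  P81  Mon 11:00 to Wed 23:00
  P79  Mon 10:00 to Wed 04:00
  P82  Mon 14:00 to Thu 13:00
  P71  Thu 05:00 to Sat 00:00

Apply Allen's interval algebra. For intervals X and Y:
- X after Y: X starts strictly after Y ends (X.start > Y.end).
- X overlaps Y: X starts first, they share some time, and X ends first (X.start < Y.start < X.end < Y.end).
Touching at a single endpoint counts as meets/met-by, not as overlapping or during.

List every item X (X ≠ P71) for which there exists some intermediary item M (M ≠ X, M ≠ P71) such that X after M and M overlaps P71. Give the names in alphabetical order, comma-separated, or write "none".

P72, P73, P74

Target P71 = [Thu 05:00, Sat 00:00].
Intermediaries M with M overlaps P71: P75, P82.
Via P75 — items with X after P75: none.
Via P82 — items with X after P82: P72, P73, P74.
Union: P72, P73, P74.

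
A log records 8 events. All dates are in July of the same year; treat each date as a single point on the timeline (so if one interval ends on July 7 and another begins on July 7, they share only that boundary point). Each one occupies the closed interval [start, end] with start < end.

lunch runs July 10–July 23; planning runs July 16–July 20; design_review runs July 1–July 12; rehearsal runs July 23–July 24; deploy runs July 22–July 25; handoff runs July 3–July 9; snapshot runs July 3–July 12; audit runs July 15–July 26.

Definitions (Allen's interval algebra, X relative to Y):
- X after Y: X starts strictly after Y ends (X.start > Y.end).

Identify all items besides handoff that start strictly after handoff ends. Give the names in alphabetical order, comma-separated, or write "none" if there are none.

Target handoff = [July 3, July 9].
audit [July 15, July 26] → after → yes.
deploy [July 22, July 25] → after → yes.
design_review [July 1, July 12] → contains → no.
lunch [July 10, July 23] → after → yes.
planning [July 16, July 20] → after → yes.
rehearsal [July 23, July 24] → after → yes.
snapshot [July 3, July 12] → started-by → no.
Result: audit, deploy, lunch, planning, rehearsal.

audit, deploy, lunch, planning, rehearsal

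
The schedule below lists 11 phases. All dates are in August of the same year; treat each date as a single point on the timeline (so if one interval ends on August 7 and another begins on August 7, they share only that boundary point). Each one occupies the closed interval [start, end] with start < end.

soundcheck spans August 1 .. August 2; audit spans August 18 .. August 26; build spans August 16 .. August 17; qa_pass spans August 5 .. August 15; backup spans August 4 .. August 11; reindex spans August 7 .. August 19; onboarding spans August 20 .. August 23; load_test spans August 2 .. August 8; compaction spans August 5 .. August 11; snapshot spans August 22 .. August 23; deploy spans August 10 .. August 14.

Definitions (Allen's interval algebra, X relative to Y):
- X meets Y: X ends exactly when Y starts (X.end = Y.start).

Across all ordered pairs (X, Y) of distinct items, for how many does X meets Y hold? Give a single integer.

1

Checking all 110 ordered pairs for relation 'meets'; matching pairs in alphabetical order:
(soundcheck, load_test): soundcheck meets load_test ✓
Count: 1.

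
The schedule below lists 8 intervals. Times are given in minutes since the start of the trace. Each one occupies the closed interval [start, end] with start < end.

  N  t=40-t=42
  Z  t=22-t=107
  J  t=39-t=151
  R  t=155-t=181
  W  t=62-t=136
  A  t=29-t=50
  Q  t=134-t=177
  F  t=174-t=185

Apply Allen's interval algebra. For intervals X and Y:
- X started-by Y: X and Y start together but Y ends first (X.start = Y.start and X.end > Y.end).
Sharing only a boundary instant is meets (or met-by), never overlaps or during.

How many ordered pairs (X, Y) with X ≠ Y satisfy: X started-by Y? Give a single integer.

0

Checking all 56 ordered pairs for relation 'started-by'; matching pairs in alphabetical order:
No pair satisfies it.
Count: 0.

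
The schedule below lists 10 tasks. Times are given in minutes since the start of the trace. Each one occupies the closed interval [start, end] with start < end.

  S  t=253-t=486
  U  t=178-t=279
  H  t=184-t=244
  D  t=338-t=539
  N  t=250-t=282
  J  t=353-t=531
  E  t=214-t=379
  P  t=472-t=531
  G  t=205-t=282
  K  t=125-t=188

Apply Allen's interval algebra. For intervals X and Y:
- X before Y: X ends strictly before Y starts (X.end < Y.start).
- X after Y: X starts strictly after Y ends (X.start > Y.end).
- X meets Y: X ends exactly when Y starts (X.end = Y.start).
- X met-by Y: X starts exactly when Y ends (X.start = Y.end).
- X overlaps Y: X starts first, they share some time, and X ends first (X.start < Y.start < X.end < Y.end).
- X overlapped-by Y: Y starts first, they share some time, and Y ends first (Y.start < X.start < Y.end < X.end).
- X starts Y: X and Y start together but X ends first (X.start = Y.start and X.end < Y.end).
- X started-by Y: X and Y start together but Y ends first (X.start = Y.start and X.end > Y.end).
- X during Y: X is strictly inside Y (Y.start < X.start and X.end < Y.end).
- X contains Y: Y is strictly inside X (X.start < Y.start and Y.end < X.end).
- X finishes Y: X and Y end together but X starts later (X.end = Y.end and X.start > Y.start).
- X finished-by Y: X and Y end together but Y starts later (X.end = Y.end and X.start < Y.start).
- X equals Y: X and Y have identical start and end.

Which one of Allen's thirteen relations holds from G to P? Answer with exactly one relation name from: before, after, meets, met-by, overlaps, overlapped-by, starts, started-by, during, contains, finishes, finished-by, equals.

G = [t=205, t=282]; P = [t=472, t=531].
Compare endpoints: G.start < P.start, G.start < P.end, G.end < P.start, G.end < P.end.
That pattern is 'before'.

before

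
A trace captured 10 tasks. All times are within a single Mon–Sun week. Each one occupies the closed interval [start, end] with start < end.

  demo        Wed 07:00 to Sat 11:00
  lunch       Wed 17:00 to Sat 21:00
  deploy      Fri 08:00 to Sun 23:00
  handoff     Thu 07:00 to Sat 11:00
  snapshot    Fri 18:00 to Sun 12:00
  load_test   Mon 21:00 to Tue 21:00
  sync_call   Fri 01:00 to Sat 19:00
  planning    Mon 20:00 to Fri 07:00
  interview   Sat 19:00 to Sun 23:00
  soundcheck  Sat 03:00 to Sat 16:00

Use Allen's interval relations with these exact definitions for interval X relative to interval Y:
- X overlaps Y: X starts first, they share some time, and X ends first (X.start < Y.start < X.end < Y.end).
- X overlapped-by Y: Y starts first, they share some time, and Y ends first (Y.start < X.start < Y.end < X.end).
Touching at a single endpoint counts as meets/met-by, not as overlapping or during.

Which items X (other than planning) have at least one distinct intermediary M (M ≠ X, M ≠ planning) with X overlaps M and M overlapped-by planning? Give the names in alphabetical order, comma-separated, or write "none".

demo, handoff

Target planning = [Mon 20:00, Fri 07:00].
Intermediaries M with M overlapped-by planning: demo, handoff, lunch, sync_call.
Via demo — items with X overlaps demo: none.
Via handoff — items with X overlaps handoff: none.
Via lunch — items with X overlaps lunch: demo.
Via sync_call — items with X overlaps sync_call: demo, handoff.
Union: demo, handoff.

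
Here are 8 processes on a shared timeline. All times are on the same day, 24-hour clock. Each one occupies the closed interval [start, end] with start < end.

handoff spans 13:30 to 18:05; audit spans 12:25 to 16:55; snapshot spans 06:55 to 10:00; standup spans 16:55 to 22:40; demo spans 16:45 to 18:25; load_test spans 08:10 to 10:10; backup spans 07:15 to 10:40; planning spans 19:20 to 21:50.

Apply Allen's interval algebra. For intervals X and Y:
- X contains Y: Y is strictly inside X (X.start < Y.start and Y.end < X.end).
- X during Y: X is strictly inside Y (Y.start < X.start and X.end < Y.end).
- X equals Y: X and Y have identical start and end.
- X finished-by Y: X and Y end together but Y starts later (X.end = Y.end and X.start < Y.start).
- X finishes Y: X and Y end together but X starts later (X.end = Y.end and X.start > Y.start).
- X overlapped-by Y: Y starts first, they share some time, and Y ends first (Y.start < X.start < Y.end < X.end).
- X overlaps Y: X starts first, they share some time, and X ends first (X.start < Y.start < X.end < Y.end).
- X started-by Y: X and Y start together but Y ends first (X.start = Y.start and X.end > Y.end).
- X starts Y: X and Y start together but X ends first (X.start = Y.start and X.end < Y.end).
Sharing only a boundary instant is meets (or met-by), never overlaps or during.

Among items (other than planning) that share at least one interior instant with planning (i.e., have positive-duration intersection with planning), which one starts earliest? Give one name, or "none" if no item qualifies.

Target planning = [19:20, 21:50].
audit [12:25, 16:55] → before → excluded.
backup [07:15, 10:40] → before → excluded.
demo [16:45, 18:25] → before → excluded.
handoff [13:30, 18:05] → before → excluded.
load_test [08:10, 10:10] → before → excluded.
snapshot [06:55, 10:00] → before → excluded.
standup [16:55, 22:40] → contains → candidate.
Among candidates, earliest start is 16:55 → standup.

standup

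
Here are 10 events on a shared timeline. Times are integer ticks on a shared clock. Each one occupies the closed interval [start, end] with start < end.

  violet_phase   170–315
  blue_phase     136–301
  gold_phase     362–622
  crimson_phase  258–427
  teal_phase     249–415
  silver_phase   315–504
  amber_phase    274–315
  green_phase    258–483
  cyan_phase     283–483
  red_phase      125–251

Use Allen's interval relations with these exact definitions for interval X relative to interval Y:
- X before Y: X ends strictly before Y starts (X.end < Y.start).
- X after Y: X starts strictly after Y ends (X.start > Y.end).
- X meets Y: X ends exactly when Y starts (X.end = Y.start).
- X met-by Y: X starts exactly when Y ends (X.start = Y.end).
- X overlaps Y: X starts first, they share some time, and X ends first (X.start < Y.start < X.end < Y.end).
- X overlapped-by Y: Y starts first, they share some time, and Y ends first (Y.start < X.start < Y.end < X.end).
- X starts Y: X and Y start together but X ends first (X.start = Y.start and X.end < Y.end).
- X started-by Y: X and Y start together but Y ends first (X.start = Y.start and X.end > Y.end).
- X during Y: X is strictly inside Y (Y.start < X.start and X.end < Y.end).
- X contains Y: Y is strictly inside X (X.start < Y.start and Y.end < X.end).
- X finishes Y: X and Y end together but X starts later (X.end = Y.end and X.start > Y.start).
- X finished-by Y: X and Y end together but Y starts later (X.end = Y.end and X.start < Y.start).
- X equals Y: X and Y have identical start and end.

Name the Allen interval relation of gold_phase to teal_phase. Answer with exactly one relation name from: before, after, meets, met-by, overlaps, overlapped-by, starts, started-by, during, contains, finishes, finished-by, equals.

gold_phase = [362, 622]; teal_phase = [249, 415].
Compare endpoints: gold_phase.start > teal_phase.start, gold_phase.start < teal_phase.end, gold_phase.end > teal_phase.start, gold_phase.end > teal_phase.end.
That pattern is 'overlapped-by'.

overlapped-by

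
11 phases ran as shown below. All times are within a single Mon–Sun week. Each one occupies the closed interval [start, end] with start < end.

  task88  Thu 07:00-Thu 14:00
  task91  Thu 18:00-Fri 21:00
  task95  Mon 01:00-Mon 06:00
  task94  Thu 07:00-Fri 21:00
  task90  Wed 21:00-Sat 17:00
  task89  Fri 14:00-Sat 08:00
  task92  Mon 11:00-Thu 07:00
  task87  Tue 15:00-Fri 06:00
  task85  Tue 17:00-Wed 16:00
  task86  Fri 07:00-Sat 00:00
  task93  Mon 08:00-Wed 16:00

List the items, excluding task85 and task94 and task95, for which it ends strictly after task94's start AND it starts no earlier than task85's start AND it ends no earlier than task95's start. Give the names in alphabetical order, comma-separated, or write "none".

task86, task88, task89, task90, task91

Conditions: its end is strictly after task94's start (X.end > Thu 07:00) AND its start is no earlier than task85's start (X.start >= Tue 17:00) AND its end is no earlier than task95's start (X.end >= Mon 01:00).
task86: end Sat 00:00 > Thu 07:00? ✓; start Fri 07:00 >= Tue 17:00? ✓; end Sat 00:00 >= Mon 01:00? ✓ → yes.
task87: end Fri 06:00 > Thu 07:00? ✓; start Tue 15:00 >= Tue 17:00? ✗; end Fri 06:00 >= Mon 01:00? ✓ → no.
task88: end Thu 14:00 > Thu 07:00? ✓; start Thu 07:00 >= Tue 17:00? ✓; end Thu 14:00 >= Mon 01:00? ✓ → yes.
task89: end Sat 08:00 > Thu 07:00? ✓; start Fri 14:00 >= Tue 17:00? ✓; end Sat 08:00 >= Mon 01:00? ✓ → yes.
task90: end Sat 17:00 > Thu 07:00? ✓; start Wed 21:00 >= Tue 17:00? ✓; end Sat 17:00 >= Mon 01:00? ✓ → yes.
task91: end Fri 21:00 > Thu 07:00? ✓; start Thu 18:00 >= Tue 17:00? ✓; end Fri 21:00 >= Mon 01:00? ✓ → yes.
task92: end Thu 07:00 > Thu 07:00? ✗; start Mon 11:00 >= Tue 17:00? ✗; end Thu 07:00 >= Mon 01:00? ✓ → no.
task93: end Wed 16:00 > Thu 07:00? ✗; start Mon 08:00 >= Tue 17:00? ✗; end Wed 16:00 >= Mon 01:00? ✓ → no.
Result: task86, task88, task89, task90, task91.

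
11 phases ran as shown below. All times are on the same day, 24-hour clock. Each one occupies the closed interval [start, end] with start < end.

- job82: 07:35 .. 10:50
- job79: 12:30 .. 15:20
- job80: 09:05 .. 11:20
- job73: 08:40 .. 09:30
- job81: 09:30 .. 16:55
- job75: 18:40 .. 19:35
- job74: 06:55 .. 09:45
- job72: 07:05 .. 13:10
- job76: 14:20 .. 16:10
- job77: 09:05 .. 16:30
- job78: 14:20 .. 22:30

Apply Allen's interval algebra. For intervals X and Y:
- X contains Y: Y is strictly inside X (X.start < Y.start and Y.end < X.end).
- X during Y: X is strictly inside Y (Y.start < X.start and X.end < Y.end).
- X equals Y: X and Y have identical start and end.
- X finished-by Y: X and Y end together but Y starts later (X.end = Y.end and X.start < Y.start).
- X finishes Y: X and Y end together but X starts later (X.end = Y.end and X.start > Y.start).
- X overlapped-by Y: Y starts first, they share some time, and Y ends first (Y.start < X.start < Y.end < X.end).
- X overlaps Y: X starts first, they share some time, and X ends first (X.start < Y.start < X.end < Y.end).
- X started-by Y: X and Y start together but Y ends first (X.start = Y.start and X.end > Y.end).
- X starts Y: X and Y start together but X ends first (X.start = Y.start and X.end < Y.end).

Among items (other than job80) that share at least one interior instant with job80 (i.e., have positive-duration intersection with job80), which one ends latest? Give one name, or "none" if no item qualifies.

job81

Target job80 = [09:05, 11:20].
job72 [07:05, 13:10] → contains → candidate.
job73 [08:40, 09:30] → overlaps → candidate.
job74 [06:55, 09:45] → overlaps → candidate.
job75 [18:40, 19:35] → after → excluded.
job76 [14:20, 16:10] → after → excluded.
job77 [09:05, 16:30] → started-by → candidate.
job78 [14:20, 22:30] → after → excluded.
job79 [12:30, 15:20] → after → excluded.
job81 [09:30, 16:55] → overlapped-by → candidate.
job82 [07:35, 10:50] → overlaps → candidate.
Among candidates, latest end is 16:55 → job81.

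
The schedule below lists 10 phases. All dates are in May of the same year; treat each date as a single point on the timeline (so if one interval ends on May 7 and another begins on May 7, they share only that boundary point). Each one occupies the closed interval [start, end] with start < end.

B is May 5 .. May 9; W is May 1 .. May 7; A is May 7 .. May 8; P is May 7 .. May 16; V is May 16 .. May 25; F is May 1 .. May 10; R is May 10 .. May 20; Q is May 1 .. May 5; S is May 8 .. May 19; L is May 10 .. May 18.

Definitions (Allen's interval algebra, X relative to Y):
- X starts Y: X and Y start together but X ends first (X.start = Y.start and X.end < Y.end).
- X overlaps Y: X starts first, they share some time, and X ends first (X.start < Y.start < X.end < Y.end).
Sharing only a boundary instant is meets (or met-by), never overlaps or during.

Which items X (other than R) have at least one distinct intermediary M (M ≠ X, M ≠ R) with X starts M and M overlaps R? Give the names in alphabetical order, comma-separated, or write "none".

A

Target R = [May 10, May 20].
Intermediaries M with M overlaps R: P, S.
Via P — items with X starts P: A.
Via S — items with X starts S: none.
Union: A.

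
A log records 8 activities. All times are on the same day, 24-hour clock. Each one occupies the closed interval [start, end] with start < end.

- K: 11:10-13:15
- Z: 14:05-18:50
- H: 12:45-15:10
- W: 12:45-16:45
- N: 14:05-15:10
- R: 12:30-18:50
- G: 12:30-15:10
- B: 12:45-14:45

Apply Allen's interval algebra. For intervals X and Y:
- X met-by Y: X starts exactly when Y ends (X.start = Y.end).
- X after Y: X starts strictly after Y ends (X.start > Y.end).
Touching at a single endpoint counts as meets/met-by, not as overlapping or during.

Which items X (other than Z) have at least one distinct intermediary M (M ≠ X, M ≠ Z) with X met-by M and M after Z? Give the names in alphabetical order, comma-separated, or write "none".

none

Target Z = [14:05, 18:50].
Intermediaries M with M after Z: none.
Union: none.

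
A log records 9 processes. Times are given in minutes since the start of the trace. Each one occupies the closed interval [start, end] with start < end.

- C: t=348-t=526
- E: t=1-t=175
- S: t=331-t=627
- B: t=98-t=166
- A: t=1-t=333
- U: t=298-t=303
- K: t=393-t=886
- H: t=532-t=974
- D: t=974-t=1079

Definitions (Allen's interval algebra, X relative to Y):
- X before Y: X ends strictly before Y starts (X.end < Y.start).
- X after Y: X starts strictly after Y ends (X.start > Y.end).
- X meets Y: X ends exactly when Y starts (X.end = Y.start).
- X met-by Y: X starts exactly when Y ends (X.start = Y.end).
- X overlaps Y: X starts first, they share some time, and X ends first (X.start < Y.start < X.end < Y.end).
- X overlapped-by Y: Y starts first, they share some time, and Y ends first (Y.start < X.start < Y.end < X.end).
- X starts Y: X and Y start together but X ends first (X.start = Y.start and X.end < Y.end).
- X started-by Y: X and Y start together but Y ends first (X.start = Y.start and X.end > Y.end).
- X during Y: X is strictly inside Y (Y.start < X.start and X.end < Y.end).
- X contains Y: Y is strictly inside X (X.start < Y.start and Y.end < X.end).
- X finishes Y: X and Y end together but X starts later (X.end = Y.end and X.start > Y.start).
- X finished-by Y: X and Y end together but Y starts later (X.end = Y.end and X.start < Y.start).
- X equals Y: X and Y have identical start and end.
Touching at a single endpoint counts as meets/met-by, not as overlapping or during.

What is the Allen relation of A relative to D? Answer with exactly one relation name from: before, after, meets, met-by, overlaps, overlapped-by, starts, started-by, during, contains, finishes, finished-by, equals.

A = [t=1, t=333]; D = [t=974, t=1079].
Compare endpoints: A.start < D.start, A.start < D.end, A.end < D.start, A.end < D.end.
That pattern is 'before'.

before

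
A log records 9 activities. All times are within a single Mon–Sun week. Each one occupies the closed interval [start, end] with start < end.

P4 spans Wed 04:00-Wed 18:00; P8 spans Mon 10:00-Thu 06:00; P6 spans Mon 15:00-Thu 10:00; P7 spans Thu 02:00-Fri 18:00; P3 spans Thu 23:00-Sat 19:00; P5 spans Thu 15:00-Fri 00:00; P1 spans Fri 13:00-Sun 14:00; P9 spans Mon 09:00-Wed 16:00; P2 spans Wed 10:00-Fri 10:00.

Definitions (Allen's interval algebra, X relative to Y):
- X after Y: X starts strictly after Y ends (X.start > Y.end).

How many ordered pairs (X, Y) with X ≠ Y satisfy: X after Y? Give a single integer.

16

Checking all 72 ordered pairs for relation 'after'; matching pairs in alphabetical order:
(P1, P2): P1 after P2 ✓
(P1, P4): P1 after P4 ✓
(P1, P5): P1 after P5 ✓
(P1, P6): P1 after P6 ✓
(P1, P8): P1 after P8 ✓
(P1, P9): P1 after P9 ✓
(P3, P4): P3 after P4 ✓
(P3, P6): P3 after P6 ✓
(P3, P8): P3 after P8 ✓
(P3, P9): P3 after P9 ✓
(P5, P4): P5 after P4 ✓
(P5, P6): P5 after P6 ✓
(P5, P8): P5 after P8 ✓
(P5, P9): P5 after P9 ✓
(P7, P4): P7 after P4 ✓
(P7, P9): P7 after P9 ✓
Count: 16.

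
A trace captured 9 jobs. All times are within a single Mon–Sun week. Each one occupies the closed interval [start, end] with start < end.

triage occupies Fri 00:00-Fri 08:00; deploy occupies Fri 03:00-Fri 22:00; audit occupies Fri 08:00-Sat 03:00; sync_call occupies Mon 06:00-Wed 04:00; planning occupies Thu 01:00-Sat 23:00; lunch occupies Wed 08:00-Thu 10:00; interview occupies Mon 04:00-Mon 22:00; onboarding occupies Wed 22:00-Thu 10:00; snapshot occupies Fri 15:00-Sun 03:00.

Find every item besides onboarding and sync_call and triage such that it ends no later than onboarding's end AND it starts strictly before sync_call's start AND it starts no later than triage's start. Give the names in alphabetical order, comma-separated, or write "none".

Conditions: its end is no later than onboarding's end (X.end <= Thu 10:00) AND its start is strictly before sync_call's start (X.start < Mon 06:00) AND its start is no later than triage's start (X.start <= Fri 00:00).
audit: end Sat 03:00 <= Thu 10:00? ✗; start Fri 08:00 < Mon 06:00? ✗; start Fri 08:00 <= Fri 00:00? ✗ → no.
deploy: end Fri 22:00 <= Thu 10:00? ✗; start Fri 03:00 < Mon 06:00? ✗; start Fri 03:00 <= Fri 00:00? ✗ → no.
interview: end Mon 22:00 <= Thu 10:00? ✓; start Mon 04:00 < Mon 06:00? ✓; start Mon 04:00 <= Fri 00:00? ✓ → yes.
lunch: end Thu 10:00 <= Thu 10:00? ✓; start Wed 08:00 < Mon 06:00? ✗; start Wed 08:00 <= Fri 00:00? ✓ → no.
planning: end Sat 23:00 <= Thu 10:00? ✗; start Thu 01:00 < Mon 06:00? ✗; start Thu 01:00 <= Fri 00:00? ✓ → no.
snapshot: end Sun 03:00 <= Thu 10:00? ✗; start Fri 15:00 < Mon 06:00? ✗; start Fri 15:00 <= Fri 00:00? ✗ → no.
Result: interview.

interview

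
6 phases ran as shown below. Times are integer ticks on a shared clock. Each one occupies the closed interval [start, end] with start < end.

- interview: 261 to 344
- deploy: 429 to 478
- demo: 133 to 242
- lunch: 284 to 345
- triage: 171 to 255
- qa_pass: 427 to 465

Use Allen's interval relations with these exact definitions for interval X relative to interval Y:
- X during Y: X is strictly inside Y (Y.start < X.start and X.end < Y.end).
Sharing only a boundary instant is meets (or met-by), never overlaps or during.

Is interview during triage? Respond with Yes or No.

interview = [261, 344], triage = [171, 255].
Actual relation of interview to triage: after.
Asked whether 'during' holds → No.

No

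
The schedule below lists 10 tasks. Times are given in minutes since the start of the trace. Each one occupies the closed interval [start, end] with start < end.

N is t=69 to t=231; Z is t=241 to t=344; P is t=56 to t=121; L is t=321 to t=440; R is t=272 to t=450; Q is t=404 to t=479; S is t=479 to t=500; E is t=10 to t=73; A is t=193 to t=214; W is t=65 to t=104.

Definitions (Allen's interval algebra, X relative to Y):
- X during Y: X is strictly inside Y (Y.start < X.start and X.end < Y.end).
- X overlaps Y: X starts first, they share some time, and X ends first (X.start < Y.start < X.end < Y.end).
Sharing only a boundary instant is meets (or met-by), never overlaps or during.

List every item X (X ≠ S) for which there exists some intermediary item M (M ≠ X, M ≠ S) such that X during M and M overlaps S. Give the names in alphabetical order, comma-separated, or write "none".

none

Target S = [t=479, t=500].
Intermediaries M with M overlaps S: none.
Union: none.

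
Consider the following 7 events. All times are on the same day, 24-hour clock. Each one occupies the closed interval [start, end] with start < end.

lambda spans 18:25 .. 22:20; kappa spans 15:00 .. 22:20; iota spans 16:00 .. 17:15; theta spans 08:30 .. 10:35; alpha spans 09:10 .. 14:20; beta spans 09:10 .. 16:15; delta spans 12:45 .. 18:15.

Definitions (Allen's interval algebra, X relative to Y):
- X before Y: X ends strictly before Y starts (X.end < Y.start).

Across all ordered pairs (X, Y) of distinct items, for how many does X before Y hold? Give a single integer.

Checking all 42 ordered pairs for relation 'before'; matching pairs in alphabetical order:
(alpha, iota): alpha before iota ✓
(alpha, kappa): alpha before kappa ✓
(alpha, lambda): alpha before lambda ✓
(beta, lambda): beta before lambda ✓
(delta, lambda): delta before lambda ✓
(iota, lambda): iota before lambda ✓
(theta, delta): theta before delta ✓
(theta, iota): theta before iota ✓
(theta, kappa): theta before kappa ✓
(theta, lambda): theta before lambda ✓
Count: 10.

10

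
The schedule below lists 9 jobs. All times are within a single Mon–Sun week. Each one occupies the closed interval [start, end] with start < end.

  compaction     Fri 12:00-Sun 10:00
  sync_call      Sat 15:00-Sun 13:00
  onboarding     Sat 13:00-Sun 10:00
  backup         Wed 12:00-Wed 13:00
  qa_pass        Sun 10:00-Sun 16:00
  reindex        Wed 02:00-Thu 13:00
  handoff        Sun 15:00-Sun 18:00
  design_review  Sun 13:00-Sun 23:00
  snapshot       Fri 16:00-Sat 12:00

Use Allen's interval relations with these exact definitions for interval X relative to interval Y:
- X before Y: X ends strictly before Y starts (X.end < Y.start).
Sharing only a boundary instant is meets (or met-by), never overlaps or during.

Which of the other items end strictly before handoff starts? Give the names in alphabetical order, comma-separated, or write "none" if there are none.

backup, compaction, onboarding, reindex, snapshot, sync_call

Target handoff = [Sun 15:00, Sun 18:00].
backup [Wed 12:00, Wed 13:00] → before → yes.
compaction [Fri 12:00, Sun 10:00] → before → yes.
design_review [Sun 13:00, Sun 23:00] → contains → no.
onboarding [Sat 13:00, Sun 10:00] → before → yes.
qa_pass [Sun 10:00, Sun 16:00] → overlaps → no.
reindex [Wed 02:00, Thu 13:00] → before → yes.
snapshot [Fri 16:00, Sat 12:00] → before → yes.
sync_call [Sat 15:00, Sun 13:00] → before → yes.
Result: backup, compaction, onboarding, reindex, snapshot, sync_call.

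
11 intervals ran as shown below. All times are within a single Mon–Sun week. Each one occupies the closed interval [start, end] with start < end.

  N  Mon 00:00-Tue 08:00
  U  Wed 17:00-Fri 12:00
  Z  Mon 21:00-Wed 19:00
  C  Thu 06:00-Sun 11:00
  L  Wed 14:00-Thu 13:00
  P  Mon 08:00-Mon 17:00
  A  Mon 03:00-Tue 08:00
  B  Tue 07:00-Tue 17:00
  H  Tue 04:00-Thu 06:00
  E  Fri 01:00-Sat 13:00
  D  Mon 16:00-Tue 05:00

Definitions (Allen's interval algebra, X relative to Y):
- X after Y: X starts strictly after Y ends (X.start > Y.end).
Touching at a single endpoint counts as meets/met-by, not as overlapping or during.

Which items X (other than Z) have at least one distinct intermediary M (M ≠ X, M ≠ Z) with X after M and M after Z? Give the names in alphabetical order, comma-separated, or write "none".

none

Target Z = [Mon 21:00, Wed 19:00].
Intermediaries M with M after Z: C, E.
Via C — items with X after C: none.
Via E — items with X after E: none.
Union: none.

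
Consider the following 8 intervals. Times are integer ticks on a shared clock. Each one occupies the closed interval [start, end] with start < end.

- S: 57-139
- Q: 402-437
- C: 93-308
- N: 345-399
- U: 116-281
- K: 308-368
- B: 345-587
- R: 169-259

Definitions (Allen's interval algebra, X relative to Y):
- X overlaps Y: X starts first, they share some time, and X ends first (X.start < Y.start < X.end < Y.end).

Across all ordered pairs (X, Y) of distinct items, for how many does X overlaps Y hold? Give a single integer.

Checking all 56 ordered pairs for relation 'overlaps'; matching pairs in alphabetical order:
(K, B): K overlaps B ✓
(K, N): K overlaps N ✓
(S, C): S overlaps C ✓
(S, U): S overlaps U ✓
Count: 4.

4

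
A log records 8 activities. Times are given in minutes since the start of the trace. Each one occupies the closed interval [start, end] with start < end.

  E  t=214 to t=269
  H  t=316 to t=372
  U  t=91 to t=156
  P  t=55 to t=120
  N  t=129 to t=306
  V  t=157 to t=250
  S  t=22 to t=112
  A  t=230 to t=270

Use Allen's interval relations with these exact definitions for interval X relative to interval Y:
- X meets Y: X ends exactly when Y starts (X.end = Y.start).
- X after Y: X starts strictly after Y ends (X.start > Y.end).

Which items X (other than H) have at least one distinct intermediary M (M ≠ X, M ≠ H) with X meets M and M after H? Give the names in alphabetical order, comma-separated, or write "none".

Target H = [t=316, t=372].
Intermediaries M with M after H: none.
Union: none.

none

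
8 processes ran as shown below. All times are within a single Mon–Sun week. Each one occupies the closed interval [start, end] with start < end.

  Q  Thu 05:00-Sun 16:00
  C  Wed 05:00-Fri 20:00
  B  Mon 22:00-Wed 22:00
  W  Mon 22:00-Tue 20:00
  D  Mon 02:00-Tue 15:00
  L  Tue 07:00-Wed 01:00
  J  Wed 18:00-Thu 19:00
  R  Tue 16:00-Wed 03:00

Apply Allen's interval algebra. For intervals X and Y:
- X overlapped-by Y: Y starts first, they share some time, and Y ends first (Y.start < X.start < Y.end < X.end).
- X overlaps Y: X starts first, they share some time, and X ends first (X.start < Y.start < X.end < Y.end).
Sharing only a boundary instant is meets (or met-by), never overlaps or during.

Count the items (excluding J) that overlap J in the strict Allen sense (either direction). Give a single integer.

2

Target J = [Wed 18:00, Thu 19:00].
B [Mon 22:00, Wed 22:00] → overlaps → counts.
C [Wed 05:00, Fri 20:00] → contains → no.
D [Mon 02:00, Tue 15:00] → before → no.
L [Tue 07:00, Wed 01:00] → before → no.
Q [Thu 05:00, Sun 16:00] → overlapped-by → counts.
R [Tue 16:00, Wed 03:00] → before → no.
W [Mon 22:00, Tue 20:00] → before → no.
Total: 2.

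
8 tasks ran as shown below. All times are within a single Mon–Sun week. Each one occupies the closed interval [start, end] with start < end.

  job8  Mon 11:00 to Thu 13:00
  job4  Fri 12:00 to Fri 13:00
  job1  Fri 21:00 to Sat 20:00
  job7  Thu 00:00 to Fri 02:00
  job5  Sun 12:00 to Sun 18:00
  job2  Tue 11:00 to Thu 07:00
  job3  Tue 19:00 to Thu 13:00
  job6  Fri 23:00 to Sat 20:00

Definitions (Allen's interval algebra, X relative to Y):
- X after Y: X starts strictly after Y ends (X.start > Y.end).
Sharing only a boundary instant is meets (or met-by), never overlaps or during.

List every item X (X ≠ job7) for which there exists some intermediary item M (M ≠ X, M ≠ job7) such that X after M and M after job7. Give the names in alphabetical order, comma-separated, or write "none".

job1, job5, job6

Target job7 = [Thu 00:00, Fri 02:00].
Intermediaries M with M after job7: job1, job4, job5, job6.
Via job1 — items with X after job1: job5.
Via job4 — items with X after job4: job1, job5, job6.
Via job5 — items with X after job5: none.
Via job6 — items with X after job6: job5.
Union: job1, job5, job6.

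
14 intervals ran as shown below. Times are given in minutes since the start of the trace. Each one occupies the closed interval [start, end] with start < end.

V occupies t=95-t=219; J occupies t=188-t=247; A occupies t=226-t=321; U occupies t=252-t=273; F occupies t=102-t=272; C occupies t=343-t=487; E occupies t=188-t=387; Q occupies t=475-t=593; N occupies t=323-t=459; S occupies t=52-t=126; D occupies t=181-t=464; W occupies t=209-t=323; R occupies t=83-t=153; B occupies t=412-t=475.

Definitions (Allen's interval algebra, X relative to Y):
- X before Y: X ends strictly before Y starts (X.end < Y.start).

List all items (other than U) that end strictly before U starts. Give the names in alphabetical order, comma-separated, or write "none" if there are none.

J, R, S, V

Target U = [t=252, t=273].
A [t=226, t=321] → contains → no.
B [t=412, t=475] → after → no.
C [t=343, t=487] → after → no.
D [t=181, t=464] → contains → no.
E [t=188, t=387] → contains → no.
F [t=102, t=272] → overlaps → no.
J [t=188, t=247] → before → yes.
N [t=323, t=459] → after → no.
Q [t=475, t=593] → after → no.
R [t=83, t=153] → before → yes.
S [t=52, t=126] → before → yes.
V [t=95, t=219] → before → yes.
W [t=209, t=323] → contains → no.
Result: J, R, S, V.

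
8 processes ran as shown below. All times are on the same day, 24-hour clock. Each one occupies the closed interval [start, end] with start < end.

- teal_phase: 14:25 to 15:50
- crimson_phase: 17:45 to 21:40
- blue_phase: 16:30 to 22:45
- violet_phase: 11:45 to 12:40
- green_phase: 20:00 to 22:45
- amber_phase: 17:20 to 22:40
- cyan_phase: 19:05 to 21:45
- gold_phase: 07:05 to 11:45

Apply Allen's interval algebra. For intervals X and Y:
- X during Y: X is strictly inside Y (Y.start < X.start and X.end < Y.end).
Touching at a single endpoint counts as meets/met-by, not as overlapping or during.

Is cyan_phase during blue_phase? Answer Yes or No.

cyan_phase = [19:05, 21:45], blue_phase = [16:30, 22:45].
Actual relation of cyan_phase to blue_phase: during.
Asked whether 'during' holds → Yes.

Yes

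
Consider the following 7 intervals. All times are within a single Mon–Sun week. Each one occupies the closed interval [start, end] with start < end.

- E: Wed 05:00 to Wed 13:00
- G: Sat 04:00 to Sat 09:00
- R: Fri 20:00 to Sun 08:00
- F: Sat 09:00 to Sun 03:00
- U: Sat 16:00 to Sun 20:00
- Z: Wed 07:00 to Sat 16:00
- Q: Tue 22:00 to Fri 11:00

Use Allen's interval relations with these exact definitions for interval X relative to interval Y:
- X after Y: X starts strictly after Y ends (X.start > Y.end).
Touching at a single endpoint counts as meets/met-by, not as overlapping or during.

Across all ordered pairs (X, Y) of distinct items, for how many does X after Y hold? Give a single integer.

9

Checking all 42 ordered pairs for relation 'after'; matching pairs in alphabetical order:
(F, E): F after E ✓
(F, Q): F after Q ✓
(G, E): G after E ✓
(G, Q): G after Q ✓
(R, E): R after E ✓
(R, Q): R after Q ✓
(U, E): U after E ✓
(U, G): U after G ✓
(U, Q): U after Q ✓
Count: 9.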